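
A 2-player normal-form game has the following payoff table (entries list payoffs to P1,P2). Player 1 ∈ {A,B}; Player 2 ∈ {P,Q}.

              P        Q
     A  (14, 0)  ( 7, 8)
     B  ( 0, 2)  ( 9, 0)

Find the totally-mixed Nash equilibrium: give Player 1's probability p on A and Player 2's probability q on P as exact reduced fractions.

p=1/5, q=1/8

P1 indiff ⇒ q·14+(1-q)·7 = q·0+(1-q)·9 ⇒ q(14) = (1-q)(2) ⇒ q = 1/8
P2 indiff ⇒ p·0+(1-p)·2 = p·8+(1-p)·0 ⇒ p(-8) = (1-p)(-2) ⇒ p = 1/5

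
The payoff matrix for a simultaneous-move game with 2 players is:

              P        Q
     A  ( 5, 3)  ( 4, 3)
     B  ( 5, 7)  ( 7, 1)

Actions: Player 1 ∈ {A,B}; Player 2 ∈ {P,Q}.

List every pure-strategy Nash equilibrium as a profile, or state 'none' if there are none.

PSNE = {(A,P), (B,P)}

(A,P): NE
(A,Q): not NE [P1→B gives 7>4]
(B,P): NE
(B,Q): not NE [P2→P gives 7>1]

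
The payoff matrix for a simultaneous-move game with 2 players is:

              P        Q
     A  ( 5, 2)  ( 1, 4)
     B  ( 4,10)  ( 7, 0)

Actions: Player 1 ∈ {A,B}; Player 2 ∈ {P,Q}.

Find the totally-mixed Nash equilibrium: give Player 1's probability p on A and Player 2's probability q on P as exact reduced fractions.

p=5/6, q=6/7

P1 indiff ⇒ q·5+(1-q)·1 = q·4+(1-q)·7 ⇒ q(1) = (1-q)(6) ⇒ q = 6/7
P2 indiff ⇒ p·2+(1-p)·10 = p·4+(1-p)·0 ⇒ p(-2) = (1-p)(-10) ⇒ p = 5/6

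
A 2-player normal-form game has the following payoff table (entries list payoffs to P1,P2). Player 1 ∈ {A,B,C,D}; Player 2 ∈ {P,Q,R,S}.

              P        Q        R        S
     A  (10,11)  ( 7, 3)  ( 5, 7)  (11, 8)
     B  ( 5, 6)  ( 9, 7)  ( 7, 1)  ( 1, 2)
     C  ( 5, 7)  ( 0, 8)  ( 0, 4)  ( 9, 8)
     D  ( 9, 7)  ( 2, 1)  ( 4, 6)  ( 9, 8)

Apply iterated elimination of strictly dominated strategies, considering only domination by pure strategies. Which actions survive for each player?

Remaining: P1:{A,B} P2:{P,Q}

P1 drop C (A beats it: P:10>5 Q:7>0 R:5>0 S:11>9)
P1 drop D (A beats it: P:10>9 Q:7>2 R:5>4 S:11>9)
P2 drop R (P beats it: A:11>7 B:6>1)
P2 drop S (P beats it: A:11>8 B:6>2)
P1→{A,B} P2→{P,Q}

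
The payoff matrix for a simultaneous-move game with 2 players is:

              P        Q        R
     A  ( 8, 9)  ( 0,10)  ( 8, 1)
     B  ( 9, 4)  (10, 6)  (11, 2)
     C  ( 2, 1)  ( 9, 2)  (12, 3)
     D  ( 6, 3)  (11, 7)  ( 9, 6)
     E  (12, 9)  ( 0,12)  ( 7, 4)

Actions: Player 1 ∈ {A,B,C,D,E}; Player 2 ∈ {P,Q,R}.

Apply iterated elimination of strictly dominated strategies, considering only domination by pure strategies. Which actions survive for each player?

IESDS → P1:{B,C,D} P2:{Q,R}

P1 drop A (B beats it: P:9>8 Q:10>0 R:11>8)
P2 drop P (Q beats it: B:6>4 C:2>1 D:7>3 E:12>9)
P1 drop E (B beats it: Q:10>0 R:11>7)
P1→{B,C,D} P2→{Q,R}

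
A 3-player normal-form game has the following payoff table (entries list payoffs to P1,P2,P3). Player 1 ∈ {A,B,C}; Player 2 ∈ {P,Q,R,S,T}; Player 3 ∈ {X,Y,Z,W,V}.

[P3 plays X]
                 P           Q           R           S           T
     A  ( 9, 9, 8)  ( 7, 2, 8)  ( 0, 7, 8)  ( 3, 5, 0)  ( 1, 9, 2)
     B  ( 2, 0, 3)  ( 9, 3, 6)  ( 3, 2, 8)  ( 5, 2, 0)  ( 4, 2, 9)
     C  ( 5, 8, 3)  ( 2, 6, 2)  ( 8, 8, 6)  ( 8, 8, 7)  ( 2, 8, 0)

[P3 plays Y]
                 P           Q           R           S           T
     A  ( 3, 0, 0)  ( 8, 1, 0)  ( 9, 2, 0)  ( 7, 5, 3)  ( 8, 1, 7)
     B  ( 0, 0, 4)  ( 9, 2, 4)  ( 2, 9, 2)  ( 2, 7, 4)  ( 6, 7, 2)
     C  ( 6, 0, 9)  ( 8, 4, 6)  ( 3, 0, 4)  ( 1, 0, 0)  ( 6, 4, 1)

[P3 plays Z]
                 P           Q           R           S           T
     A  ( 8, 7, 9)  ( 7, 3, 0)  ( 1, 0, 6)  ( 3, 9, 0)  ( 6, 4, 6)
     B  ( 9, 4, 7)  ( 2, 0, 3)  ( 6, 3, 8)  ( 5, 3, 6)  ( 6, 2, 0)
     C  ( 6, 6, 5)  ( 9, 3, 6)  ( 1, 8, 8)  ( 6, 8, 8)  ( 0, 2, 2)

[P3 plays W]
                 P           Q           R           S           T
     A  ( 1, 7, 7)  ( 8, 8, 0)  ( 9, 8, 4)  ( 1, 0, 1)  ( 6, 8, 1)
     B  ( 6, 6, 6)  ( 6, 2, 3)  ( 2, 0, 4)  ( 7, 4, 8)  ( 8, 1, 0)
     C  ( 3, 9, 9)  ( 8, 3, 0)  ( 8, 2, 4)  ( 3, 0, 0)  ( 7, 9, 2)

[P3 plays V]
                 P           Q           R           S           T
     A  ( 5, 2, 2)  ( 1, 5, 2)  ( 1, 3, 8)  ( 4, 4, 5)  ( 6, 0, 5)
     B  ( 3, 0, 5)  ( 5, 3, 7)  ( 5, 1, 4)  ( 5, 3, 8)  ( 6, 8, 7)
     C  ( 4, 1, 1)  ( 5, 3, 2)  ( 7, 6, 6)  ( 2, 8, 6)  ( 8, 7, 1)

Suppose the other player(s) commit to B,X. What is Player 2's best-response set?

u_2(P vs B,X) = 0
u_2(Q vs B,X) = 3
u_2(R vs B,X) = 2
u_2(S vs B,X) = 2
u_2(T vs B,X) = 2
max payoff 3 at {Q}

P2 best: {Q}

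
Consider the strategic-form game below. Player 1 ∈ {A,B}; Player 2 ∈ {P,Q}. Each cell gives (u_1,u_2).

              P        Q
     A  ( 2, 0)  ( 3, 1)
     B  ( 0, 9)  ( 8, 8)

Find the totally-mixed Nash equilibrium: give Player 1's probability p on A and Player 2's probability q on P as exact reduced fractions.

P1 indiff ⇒ q·2+(1-q)·3 = q·0+(1-q)·8 ⇒ q(2) = (1-q)(5) ⇒ q = 5/7
P2 indiff ⇒ p·0+(1-p)·9 = p·1+(1-p)·8 ⇒ p(-1) = (1-p)(-1) ⇒ p = 1/2

P1 mixes 1/2 on A; P2 mixes 5/7 on P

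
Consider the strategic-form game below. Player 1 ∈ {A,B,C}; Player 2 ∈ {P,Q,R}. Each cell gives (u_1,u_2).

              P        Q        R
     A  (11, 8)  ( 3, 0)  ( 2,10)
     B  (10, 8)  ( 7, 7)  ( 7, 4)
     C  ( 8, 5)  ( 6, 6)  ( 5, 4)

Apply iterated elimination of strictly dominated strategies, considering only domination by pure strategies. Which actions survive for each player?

Survivors P1:{A,B} P2:{P,R}

P1 drop C (B beats it: P:10>8 Q:7>6 R:7>5)
P2 drop Q (P beats it: A:8>0 B:8>7)
P1→{A,B} P2→{P,R}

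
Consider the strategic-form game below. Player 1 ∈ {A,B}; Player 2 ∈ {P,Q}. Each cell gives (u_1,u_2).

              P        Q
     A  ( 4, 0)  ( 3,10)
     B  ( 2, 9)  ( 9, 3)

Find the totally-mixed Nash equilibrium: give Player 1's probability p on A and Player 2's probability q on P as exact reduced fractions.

P1 indiff ⇒ q·4+(1-q)·3 = q·2+(1-q)·9 ⇒ q(2) = (1-q)(6) ⇒ q = 3/4
P2 indiff ⇒ p·0+(1-p)·9 = p·10+(1-p)·3 ⇒ p(-10) = (1-p)(-6) ⇒ p = 3/8

p=3/8, q=3/4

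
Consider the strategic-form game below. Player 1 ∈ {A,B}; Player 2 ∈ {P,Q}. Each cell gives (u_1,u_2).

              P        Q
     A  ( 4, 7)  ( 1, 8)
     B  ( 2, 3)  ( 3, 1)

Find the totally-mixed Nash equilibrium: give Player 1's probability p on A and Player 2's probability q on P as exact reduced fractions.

p=2/3, q=1/2

P1 indiff ⇒ q·4+(1-q)·1 = q·2+(1-q)·3 ⇒ q(2) = (1-q)(2) ⇒ q = 1/2
P2 indiff ⇒ p·7+(1-p)·3 = p·8+(1-p)·1 ⇒ p(-1) = (1-p)(-2) ⇒ p = 2/3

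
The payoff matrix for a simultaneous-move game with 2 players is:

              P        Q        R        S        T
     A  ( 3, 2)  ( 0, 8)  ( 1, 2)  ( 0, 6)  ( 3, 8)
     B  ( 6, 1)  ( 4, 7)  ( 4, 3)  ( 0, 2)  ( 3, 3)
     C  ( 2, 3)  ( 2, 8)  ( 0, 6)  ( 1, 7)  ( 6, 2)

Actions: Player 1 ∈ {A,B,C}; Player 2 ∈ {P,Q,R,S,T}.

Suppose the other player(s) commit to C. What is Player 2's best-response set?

argmax u_2 = {Q}

u_2(P vs C) = 3
u_2(Q vs C) = 8
u_2(R vs C) = 6
u_2(S vs C) = 7
u_2(T vs C) = 2
max payoff 8 at {Q}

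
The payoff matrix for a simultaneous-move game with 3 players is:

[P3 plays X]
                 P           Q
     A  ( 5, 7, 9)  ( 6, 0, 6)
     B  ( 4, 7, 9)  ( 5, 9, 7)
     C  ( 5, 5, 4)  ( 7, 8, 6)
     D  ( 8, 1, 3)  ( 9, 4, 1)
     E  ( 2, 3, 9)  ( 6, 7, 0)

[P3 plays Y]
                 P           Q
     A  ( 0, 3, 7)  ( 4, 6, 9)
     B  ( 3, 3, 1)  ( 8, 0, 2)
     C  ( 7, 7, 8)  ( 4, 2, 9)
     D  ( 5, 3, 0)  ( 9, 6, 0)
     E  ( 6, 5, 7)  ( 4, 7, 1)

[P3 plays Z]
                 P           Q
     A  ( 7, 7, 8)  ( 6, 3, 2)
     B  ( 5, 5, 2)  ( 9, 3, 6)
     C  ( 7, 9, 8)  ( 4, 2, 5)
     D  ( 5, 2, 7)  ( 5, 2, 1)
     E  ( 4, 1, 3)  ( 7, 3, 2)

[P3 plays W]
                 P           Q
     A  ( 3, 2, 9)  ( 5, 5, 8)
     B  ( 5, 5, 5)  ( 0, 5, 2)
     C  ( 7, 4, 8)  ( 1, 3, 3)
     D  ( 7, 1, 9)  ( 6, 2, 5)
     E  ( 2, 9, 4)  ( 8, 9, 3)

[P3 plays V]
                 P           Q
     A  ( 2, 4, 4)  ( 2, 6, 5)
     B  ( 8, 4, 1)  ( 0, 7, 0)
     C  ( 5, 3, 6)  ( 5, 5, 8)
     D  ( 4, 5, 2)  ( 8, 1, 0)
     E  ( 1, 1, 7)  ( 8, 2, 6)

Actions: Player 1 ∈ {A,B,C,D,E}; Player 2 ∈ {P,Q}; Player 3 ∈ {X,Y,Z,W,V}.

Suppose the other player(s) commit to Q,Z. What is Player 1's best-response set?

u_1(A vs Q,Z) = 6
u_1(B vs Q,Z) = 9
u_1(C vs Q,Z) = 4
u_1(D vs Q,Z) = 5
u_1(E vs Q,Z) = 7
max payoff 9 at {B}

BR_1 = {B}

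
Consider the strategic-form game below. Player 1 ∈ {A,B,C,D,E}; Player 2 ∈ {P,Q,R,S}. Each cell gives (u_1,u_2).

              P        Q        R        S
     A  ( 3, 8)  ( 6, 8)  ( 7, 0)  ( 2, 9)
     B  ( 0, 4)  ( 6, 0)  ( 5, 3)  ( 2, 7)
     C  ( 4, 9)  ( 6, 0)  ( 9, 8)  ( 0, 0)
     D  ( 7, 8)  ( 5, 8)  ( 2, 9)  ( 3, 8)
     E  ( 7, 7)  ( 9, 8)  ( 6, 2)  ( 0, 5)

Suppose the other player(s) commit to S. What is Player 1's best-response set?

u_1(A vs S) = 2
u_1(B vs S) = 2
u_1(C vs S) = 0
u_1(D vs S) = 3
u_1(E vs S) = 0
max payoff 3 at {D}

P1 best: {D}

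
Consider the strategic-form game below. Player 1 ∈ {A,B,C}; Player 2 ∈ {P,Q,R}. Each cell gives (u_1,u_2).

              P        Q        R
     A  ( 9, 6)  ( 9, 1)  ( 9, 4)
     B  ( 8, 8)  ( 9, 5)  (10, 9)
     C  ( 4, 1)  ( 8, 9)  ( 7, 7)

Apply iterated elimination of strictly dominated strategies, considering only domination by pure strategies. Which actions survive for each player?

IESDS → P1:{A,B} P2:{P,R}

P1 drop C (A beats it: P:9>4 Q:9>8 R:9>7)
P2 drop Q (P beats it: A:6>1 B:8>5)
P1→{A,B} P2→{P,R}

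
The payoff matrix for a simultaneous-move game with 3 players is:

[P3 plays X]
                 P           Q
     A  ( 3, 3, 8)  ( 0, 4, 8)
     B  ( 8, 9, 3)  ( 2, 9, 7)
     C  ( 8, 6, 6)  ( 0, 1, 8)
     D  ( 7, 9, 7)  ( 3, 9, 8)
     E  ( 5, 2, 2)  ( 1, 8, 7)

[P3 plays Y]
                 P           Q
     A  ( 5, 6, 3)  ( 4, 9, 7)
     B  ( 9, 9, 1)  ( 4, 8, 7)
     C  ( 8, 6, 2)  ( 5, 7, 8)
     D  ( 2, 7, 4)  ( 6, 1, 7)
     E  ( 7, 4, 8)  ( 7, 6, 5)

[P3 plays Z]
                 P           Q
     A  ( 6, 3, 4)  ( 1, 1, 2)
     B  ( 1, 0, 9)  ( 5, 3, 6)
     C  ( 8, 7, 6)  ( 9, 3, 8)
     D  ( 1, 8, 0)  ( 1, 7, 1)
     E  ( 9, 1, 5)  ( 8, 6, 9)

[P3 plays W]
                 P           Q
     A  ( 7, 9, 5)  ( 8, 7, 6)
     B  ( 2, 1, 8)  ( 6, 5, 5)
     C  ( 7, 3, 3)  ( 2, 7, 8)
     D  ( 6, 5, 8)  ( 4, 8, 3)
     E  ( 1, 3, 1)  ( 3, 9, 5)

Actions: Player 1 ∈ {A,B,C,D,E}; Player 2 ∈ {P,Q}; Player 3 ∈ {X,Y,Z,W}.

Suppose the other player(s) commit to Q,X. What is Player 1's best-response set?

BR_1 = {D}

u_1(A vs Q,X) = 0
u_1(B vs Q,X) = 2
u_1(C vs Q,X) = 0
u_1(D vs Q,X) = 3
u_1(E vs Q,X) = 1
max payoff 3 at {D}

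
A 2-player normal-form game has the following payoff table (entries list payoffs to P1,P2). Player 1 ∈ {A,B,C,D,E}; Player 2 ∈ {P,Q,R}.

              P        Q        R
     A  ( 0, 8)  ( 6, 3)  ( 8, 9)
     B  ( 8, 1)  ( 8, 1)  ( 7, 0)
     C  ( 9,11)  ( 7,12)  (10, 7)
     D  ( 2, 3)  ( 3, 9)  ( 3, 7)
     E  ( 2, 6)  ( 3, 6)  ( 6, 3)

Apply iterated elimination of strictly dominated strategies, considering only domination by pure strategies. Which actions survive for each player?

Survivors P1:{B,C} P2:{P,Q}

P1 drop A (C beats it: P:9>0 Q:7>6 R:10>8)
P1 drop D (B beats it: P:8>2 Q:8>3 R:7>3)
P1 drop E (B beats it: P:8>2 Q:8>3 R:7>6)
P2 drop R (P beats it: B:1>0 C:11>7)
P1→{B,C} P2→{P,Q}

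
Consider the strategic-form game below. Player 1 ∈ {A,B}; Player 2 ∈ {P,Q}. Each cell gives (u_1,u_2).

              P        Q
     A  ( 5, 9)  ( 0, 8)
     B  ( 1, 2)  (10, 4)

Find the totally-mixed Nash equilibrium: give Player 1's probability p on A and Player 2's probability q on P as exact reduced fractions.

P1 indiff ⇒ q·5+(1-q)·0 = q·1+(1-q)·10 ⇒ q(4) = (1-q)(10) ⇒ q = 5/7
P2 indiff ⇒ p·9+(1-p)·2 = p·8+(1-p)·4 ⇒ p(1) = (1-p)(2) ⇒ p = 2/3

(p,q) = (2/3, 5/7)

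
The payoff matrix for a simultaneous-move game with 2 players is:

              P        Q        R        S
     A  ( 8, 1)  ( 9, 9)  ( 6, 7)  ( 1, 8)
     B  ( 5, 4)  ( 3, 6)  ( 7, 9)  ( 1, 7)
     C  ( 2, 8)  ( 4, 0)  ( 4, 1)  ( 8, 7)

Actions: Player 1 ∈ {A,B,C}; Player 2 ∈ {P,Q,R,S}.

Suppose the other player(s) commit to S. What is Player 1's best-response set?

BR_1 = {C}

u_1(A vs S) = 1
u_1(B vs S) = 1
u_1(C vs S) = 8
max payoff 8 at {C}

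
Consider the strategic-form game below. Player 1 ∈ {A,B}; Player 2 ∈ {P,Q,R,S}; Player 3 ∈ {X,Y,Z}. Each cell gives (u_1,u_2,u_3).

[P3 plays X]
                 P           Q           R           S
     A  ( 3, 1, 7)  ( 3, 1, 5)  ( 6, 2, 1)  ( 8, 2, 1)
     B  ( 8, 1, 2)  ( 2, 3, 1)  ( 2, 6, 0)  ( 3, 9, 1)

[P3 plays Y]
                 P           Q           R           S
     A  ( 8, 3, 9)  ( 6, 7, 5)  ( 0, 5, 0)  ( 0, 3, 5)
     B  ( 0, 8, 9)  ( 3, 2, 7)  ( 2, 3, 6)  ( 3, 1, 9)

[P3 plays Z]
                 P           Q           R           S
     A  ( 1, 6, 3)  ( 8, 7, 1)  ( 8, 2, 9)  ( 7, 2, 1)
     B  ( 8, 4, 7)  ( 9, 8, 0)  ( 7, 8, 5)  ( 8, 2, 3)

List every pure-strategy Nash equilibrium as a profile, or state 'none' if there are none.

(A,P,X): not NE [P1→B gives 8>3; P2→S gives 2>1; P3→Y gives 9>7]
(A,P,Y): not NE [P2→Q gives 7>3]
(A,P,Z): not NE [P1→B gives 8>1; P2→Q gives 7>6; P3→Y gives 9>3]
(A,Q,X): not NE [P2→S gives 2>1]
(A,Q,Y): NE
(A,Q,Z): not NE [P1→B gives 9>8; P3→Y gives 5>1]
(A,R,X): not NE [P3→Z gives 9>1]
(A,R,Y): not NE [P1→B gives 2>0; P2→Q gives 7>5; P3→Z gives 9>0]
(A,R,Z): not NE [P2→Q gives 7>2]
(A,S,X): not NE [P3→Y gives 5>1]
(A,S,Y): not NE [P1→B gives 3>0; P2→Q gives 7>3]
(A,S,Z): not NE [P1→B gives 8>7; P2→Q gives 7>2; P3→Y gives 5>1]
(B,P,X): not NE [P2→S gives 9>1; P3→Y gives 9>2]
(B,P,Y): not NE [P1→A gives 8>0]
(B,P,Z): not NE [P2→R gives 8>4; P3→Y gives 9>7]
(B,Q,X): not NE [P1→A gives 3>2; P2→S gives 9>3; P3→Y gives 7>1]
(B,Q,Y): not NE [P1→A gives 6>3; P2→P gives 8>2]
(B,Q,Z): not NE [P3→Y gives 7>0]
(B,R,X): not NE [P1→A gives 6>2; P2→S gives 9>6; P3→Y gives 6>0]
(B,R,Y): not NE [P2→P gives 8>3]
(B,R,Z): not NE [P1→A gives 8>7; P3→Y gives 6>5]
(B,S,X): not NE [P1→A gives 8>3; P3→Y gives 9>1]
(B,S,Y): not NE [P2→P gives 8>1]
(B,S,Z): not NE [P2→R gives 8>2; P3→Y gives 9>3]

NE set: (A,Q,Y)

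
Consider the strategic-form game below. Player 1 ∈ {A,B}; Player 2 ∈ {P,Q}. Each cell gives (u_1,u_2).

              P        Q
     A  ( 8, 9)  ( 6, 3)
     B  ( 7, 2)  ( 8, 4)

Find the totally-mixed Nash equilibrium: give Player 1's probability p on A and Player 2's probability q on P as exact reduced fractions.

P1 indiff ⇒ q·8+(1-q)·6 = q·7+(1-q)·8 ⇒ q(1) = (1-q)(2) ⇒ q = 2/3
P2 indiff ⇒ p·9+(1-p)·2 = p·3+(1-p)·4 ⇒ p(6) = (1-p)(2) ⇒ p = 1/4

(p,q) = (1/4, 2/3)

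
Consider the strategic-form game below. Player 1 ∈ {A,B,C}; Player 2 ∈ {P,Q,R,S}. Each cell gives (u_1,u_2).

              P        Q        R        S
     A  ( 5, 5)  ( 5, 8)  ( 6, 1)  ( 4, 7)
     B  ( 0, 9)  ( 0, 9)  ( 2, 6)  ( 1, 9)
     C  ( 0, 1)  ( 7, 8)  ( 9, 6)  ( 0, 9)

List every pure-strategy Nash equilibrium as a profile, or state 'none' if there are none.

(A,P): not NE [P2→Q gives 8>5]
(A,Q): not NE [P1→C gives 7>5]
(A,R): not NE [P1→C gives 9>6; P2→Q gives 8>1]
(A,S): not NE [P2→Q gives 8>7]
(B,P): not NE [P1→A gives 5>0]
(B,Q): not NE [P1→C gives 7>0]
(B,R): not NE [P1→C gives 9>2; P2→S gives 9>6]
(B,S): not NE [P1→A gives 4>1]
(C,P): not NE [P1→A gives 5>0; P2→S gives 9>1]
(C,Q): not NE [P2→S gives 9>8]
(C,R): not NE [P2→S gives 9>6]
(C,S): not NE [P1→A gives 4>0]

No pure NE.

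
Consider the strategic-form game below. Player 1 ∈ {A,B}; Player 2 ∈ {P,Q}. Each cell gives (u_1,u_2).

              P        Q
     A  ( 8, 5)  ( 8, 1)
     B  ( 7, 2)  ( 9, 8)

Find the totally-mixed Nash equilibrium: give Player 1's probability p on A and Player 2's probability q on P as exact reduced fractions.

P1 mixes 3/5 on A; P2 mixes 1/2 on P

P1 indiff ⇒ q·8+(1-q)·8 = q·7+(1-q)·9 ⇒ q(1) = (1-q)(1) ⇒ q = 1/2
P2 indiff ⇒ p·5+(1-p)·2 = p·1+(1-p)·8 ⇒ p(4) = (1-p)(6) ⇒ p = 3/5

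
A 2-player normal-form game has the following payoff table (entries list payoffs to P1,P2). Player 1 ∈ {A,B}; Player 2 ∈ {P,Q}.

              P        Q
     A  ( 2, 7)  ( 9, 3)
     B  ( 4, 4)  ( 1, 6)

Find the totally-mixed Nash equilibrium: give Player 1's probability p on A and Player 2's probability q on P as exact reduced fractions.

P1 indiff ⇒ q·2+(1-q)·9 = q·4+(1-q)·1 ⇒ q(-2) = (1-q)(-8) ⇒ q = 4/5
P2 indiff ⇒ p·7+(1-p)·4 = p·3+(1-p)·6 ⇒ p(4) = (1-p)(2) ⇒ p = 1/3

P1 mixes 1/3 on A; P2 mixes 4/5 on P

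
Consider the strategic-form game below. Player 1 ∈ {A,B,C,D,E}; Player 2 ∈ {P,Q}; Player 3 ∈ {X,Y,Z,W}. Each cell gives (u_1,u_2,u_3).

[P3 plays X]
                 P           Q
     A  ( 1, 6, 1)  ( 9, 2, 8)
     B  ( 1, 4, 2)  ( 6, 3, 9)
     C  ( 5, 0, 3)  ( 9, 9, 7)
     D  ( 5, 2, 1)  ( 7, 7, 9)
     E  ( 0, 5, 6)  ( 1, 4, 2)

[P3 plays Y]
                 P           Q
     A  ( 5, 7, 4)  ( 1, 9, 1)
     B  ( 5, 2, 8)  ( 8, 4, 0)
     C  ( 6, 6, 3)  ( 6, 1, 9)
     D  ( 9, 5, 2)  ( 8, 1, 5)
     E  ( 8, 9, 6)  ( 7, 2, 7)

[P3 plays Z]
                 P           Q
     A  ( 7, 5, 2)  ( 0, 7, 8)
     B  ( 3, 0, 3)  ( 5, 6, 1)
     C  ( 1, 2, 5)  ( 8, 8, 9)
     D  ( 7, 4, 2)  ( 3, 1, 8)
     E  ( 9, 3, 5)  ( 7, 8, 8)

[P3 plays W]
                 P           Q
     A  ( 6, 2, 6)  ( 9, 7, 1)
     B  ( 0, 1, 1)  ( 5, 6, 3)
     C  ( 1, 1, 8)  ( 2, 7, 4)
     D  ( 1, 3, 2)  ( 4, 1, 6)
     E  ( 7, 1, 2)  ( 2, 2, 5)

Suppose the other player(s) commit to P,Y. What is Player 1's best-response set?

BR_1 = {D}

u_1(A vs P,Y) = 5
u_1(B vs P,Y) = 5
u_1(C vs P,Y) = 6
u_1(D vs P,Y) = 9
u_1(E vs P,Y) = 8
max payoff 9 at {D}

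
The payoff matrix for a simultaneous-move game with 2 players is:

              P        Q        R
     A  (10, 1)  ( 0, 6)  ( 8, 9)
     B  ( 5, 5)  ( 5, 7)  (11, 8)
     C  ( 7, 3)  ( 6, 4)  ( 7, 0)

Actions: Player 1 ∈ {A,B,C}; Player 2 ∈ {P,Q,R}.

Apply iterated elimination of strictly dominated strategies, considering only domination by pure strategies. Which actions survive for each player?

IESDS → P1:{B,C} P2:{Q,R}

P2 drop P (Q beats it: A:6>1 B:7>5 C:4>3)
P1 drop A (B beats it: Q:5>0 R:11>8)
P1→{B,C} P2→{Q,R}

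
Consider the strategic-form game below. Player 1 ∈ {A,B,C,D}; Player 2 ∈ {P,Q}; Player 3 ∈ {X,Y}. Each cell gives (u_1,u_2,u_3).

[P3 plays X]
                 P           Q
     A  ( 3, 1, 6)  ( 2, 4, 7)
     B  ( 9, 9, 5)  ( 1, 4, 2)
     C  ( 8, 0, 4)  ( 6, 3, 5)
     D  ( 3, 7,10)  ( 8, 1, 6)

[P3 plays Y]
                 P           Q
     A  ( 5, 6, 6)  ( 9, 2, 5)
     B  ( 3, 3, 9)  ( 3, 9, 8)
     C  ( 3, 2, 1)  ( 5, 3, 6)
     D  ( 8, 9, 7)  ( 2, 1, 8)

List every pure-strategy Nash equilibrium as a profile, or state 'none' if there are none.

(A,P,X): not NE [P1→B gives 9>3; P2→Q gives 4>1]
(A,P,Y): not NE [P1→D gives 8>5]
(A,Q,X): not NE [P1→D gives 8>2]
(A,Q,Y): not NE [P2→P gives 6>2; P3→X gives 7>5]
(B,P,X): not NE [P3→Y gives 9>5]
(B,P,Y): not NE [P1→D gives 8>3; P2→Q gives 9>3]
(B,Q,X): not NE [P1→D gives 8>1; P2→P gives 9>4; P3→Y gives 8>2]
(B,Q,Y): not NE [P1→A gives 9>3]
(C,P,X): not NE [P1→B gives 9>8; P2→Q gives 3>0]
(C,P,Y): not NE [P1→D gives 8>3; P2→Q gives 3>2; P3→X gives 4>1]
(C,Q,X): not NE [P1→D gives 8>6; P3→Y gives 6>5]
(C,Q,Y): not NE [P1→A gives 9>5]
(D,P,X): not NE [P1→B gives 9>3]
(D,P,Y): not NE [P3→X gives 10>7]
(D,Q,X): not NE [P2→P gives 7>1; P3→Y gives 8>6]
(D,Q,Y): not NE [P1→A gives 9>2; P2→P gives 9>1]

PSNE: ∅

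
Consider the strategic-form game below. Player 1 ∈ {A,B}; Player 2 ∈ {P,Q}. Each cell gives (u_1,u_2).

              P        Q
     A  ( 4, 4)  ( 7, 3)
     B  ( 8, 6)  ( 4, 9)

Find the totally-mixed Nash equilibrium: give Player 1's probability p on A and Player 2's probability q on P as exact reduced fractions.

P1 indiff ⇒ q·4+(1-q)·7 = q·8+(1-q)·4 ⇒ q(-4) = (1-q)(-3) ⇒ q = 3/7
P2 indiff ⇒ p·4+(1-p)·6 = p·3+(1-p)·9 ⇒ p(1) = (1-p)(3) ⇒ p = 3/4

(p,q) = (3/4, 3/7)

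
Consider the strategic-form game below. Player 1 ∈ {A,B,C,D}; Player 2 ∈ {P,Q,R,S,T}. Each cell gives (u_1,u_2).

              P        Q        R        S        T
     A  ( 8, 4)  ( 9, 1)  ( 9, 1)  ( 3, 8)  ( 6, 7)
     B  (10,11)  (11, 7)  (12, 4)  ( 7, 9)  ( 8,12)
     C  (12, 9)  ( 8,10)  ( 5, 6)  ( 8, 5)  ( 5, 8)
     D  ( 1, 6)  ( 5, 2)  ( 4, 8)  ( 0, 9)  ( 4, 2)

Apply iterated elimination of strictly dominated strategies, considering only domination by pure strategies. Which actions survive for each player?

P1 drop A (B beats it: P:10>8 Q:11>9 R:12>9 S:7>3 T:8>6)
P1 drop D (B beats it: P:10>1 Q:11>5 R:12>4 S:7>0 T:8>4)
P2 drop R (P beats it: B:11>4 C:9>6)
P2 drop S (P beats it: B:11>9 C:9>5)
P1→{B,C} P2→{P,Q,T}

Remaining: P1:{B,C} P2:{P,Q,T}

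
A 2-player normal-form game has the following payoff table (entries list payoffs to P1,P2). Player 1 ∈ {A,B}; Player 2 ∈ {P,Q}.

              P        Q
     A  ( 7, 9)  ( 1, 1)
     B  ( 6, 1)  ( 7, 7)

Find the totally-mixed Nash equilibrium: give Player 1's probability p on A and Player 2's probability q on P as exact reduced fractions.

P1 indiff ⇒ q·7+(1-q)·1 = q·6+(1-q)·7 ⇒ q(1) = (1-q)(6) ⇒ q = 6/7
P2 indiff ⇒ p·9+(1-p)·1 = p·1+(1-p)·7 ⇒ p(8) = (1-p)(6) ⇒ p = 3/7

p=3/7, q=6/7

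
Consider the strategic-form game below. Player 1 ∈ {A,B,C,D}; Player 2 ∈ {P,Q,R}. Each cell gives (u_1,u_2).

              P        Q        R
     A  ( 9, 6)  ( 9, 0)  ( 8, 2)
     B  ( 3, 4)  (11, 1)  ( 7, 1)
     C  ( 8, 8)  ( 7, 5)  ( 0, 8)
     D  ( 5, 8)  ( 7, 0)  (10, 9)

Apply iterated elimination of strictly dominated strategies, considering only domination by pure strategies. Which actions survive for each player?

P1 drop C (A beats it: P:9>8 Q:9>7 R:8>0)
P2 drop Q (P beats it: A:6>0 B:4>1 D:8>0)
P1 drop B (A beats it: P:9>3 R:8>7)
P1→{A,D} P2→{P,R}

Survivors P1:{A,D} P2:{P,R}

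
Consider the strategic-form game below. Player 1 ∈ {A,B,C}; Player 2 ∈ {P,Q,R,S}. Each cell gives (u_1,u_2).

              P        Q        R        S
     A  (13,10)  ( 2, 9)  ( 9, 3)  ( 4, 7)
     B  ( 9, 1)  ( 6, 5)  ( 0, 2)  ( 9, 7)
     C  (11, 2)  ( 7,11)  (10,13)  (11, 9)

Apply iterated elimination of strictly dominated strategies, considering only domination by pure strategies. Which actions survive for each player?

P1 drop B (C beats it: P:11>9 Q:7>6 R:10>0 S:11>9)
P2 drop S (Q beats it: A:9>7 C:11>9)
P1→{A,C} P2→{P,Q,R}

Survivors P1:{A,C} P2:{P,Q,R}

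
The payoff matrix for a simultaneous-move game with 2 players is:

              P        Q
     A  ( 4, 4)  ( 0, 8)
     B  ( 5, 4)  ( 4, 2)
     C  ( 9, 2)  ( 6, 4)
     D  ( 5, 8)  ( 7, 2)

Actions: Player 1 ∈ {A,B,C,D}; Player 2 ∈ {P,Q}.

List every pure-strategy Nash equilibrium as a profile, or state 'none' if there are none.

(A,P): not NE [P1→C gives 9>4; P2→Q gives 8>4]
(A,Q): not NE [P1→D gives 7>0]
(B,P): not NE [P1→C gives 9>5]
(B,Q): not NE [P1→D gives 7>4; P2→P gives 4>2]
(C,P): not NE [P2→Q gives 4>2]
(C,Q): not NE [P1→D gives 7>6]
(D,P): not NE [P1→C gives 9>5]
(D,Q): not NE [P2→P gives 8>2]

PSNE: ∅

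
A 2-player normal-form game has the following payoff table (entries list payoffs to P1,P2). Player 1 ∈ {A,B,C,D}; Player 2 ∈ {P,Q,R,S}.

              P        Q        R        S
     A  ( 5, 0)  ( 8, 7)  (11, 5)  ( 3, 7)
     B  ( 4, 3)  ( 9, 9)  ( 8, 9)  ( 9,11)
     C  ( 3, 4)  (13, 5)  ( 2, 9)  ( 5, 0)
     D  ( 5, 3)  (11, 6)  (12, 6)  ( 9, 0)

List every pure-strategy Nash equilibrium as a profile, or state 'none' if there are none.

(A,P): not NE [P2→S gives 7>0]
(A,Q): not NE [P1→C gives 13>8]
(A,R): not NE [P1→D gives 12>11; P2→S gives 7>5]
(A,S): not NE [P1→D gives 9>3]
(B,P): not NE [P1→D gives 5>4; P2→S gives 11>3]
(B,Q): not NE [P1→C gives 13>9; P2→S gives 11>9]
(B,R): not NE [P1→D gives 12>8; P2→S gives 11>9]
(B,S): NE
(C,P): not NE [P1→D gives 5>3; P2→R gives 9>4]
(C,Q): not NE [P2→R gives 9>5]
(C,R): not NE [P1→D gives 12>2]
(C,S): not NE [P1→D gives 9>5; P2→R gives 9>0]
(D,P): not NE [P2→R gives 6>3]
(D,Q): not NE [P1→C gives 13>11]
(D,R): NE
(D,S): not NE [P2→R gives 6>0]

PSNE = {(B,S), (D,R)}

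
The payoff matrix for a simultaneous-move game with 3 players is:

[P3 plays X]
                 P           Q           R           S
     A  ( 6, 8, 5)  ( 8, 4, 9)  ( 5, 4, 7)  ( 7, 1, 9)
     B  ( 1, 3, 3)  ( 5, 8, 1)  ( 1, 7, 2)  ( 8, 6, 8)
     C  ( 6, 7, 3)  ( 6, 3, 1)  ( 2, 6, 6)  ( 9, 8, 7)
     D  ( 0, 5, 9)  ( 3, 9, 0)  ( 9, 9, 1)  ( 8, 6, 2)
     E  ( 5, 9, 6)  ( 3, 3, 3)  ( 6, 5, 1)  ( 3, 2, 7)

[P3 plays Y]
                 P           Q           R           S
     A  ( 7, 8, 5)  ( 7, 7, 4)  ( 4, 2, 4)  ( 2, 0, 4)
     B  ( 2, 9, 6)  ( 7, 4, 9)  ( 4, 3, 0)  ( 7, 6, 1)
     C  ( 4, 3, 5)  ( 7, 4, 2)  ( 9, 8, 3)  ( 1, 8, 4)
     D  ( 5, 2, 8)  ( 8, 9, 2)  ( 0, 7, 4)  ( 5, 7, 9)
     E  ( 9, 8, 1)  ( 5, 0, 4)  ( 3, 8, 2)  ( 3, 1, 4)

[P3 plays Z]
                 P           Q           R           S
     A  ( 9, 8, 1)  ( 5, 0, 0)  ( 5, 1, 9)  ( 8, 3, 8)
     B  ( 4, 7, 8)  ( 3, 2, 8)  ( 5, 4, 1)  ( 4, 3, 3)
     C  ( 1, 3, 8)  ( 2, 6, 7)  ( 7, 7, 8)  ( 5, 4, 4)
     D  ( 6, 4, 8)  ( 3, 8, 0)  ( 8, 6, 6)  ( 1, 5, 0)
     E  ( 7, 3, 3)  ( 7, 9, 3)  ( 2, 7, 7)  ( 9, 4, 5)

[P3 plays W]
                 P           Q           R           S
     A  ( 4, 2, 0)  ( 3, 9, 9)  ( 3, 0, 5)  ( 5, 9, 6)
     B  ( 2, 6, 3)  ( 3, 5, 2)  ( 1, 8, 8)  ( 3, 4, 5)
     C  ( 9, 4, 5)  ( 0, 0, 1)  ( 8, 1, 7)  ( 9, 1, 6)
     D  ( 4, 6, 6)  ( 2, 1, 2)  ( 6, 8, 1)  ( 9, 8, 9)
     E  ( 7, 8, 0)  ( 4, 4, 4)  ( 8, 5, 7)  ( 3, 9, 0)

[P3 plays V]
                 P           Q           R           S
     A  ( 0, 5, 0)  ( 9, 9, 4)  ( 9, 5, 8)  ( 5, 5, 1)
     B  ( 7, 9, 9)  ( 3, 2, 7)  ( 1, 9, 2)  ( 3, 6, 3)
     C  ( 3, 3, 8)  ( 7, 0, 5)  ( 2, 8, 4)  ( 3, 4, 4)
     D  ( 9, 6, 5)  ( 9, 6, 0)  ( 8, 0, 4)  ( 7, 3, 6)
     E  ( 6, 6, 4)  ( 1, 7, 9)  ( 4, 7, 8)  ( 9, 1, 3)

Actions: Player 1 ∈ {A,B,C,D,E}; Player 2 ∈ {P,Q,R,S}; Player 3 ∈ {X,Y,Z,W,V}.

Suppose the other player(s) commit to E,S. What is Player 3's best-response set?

u_3(X vs E,S) = 7
u_3(Y vs E,S) = 4
u_3(Z vs E,S) = 5
u_3(W vs E,S) = 0
u_3(V vs E,S) = 3
max payoff 7 at {X}

P3 best: {X}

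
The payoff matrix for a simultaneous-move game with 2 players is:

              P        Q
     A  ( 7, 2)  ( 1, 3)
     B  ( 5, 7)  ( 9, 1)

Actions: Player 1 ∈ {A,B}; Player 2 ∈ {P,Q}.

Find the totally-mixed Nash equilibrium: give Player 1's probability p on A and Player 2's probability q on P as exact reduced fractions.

P1 indiff ⇒ q·7+(1-q)·1 = q·5+(1-q)·9 ⇒ q(2) = (1-q)(8) ⇒ q = 4/5
P2 indiff ⇒ p·2+(1-p)·7 = p·3+(1-p)·1 ⇒ p(-1) = (1-p)(-6) ⇒ p = 6/7

(p,q) = (6/7, 4/5)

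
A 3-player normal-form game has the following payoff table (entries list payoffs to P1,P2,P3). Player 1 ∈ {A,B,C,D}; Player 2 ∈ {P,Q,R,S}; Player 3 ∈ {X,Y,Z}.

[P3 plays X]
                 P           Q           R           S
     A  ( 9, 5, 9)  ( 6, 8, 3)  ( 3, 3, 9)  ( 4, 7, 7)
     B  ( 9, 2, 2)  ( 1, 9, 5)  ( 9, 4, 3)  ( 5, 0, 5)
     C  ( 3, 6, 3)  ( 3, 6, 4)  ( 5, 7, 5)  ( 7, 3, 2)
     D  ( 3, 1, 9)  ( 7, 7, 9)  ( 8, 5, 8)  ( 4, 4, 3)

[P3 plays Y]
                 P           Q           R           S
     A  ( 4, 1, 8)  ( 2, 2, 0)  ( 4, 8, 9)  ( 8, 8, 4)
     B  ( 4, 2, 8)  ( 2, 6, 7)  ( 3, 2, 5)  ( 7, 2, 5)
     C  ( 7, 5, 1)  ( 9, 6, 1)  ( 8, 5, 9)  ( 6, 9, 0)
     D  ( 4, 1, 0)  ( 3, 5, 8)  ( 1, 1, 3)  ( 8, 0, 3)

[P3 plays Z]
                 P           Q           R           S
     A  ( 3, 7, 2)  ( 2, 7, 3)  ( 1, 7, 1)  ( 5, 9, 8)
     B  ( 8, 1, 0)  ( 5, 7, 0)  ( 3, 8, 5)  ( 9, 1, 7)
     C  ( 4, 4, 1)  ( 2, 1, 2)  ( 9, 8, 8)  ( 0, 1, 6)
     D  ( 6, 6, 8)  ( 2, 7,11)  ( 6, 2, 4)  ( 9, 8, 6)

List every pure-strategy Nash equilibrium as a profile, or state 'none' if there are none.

(A,P,X): not NE [P2→Q gives 8>5]
(A,P,Y): not NE [P1→C gives 7>4; P2→S gives 8>1; P3→X gives 9>8]
(A,P,Z): not NE [P1→B gives 8>3; P2→S gives 9>7; P3→X gives 9>2]
(A,Q,X): not NE [P1→D gives 7>6]
(A,Q,Y): not NE [P1→C gives 9>2; P2→S gives 8>2; P3→Z gives 3>0]
(A,Q,Z): not NE [P1→B gives 5>2; P2→S gives 9>7]
(A,R,X): not NE [P1→B gives 9>3; P2→Q gives 8>3]
(A,R,Y): not NE [P1→C gives 8>4]
(A,R,Z): not NE [P1→C gives 9>1; P2→S gives 9>7; P3→Y gives 9>1]
(A,S,X): not NE [P1→C gives 7>4; P2→Q gives 8>7; P3→Z gives 8>7]
(A,S,Y): not NE [P3→Z gives 8>4]
(A,S,Z): not NE [P1→D gives 9>5]
(B,P,X): not NE [P2→Q gives 9>2; P3→Y gives 8>2]
(B,P,Y): not NE [P1→C gives 7>4; P2→Q gives 6>2]
(B,P,Z): not NE [P2→R gives 8>1; P3→Y gives 8>0]
(B,Q,X): not NE [P1→D gives 7>1; P3→Y gives 7>5]
(B,Q,Y): not NE [P1→C gives 9>2]
(B,Q,Z): not NE [P2→R gives 8>7; P3→Y gives 7>0]
(B,R,X): not NE [P2→Q gives 9>4; P3→Z gives 5>3]
(B,R,Y): not NE [P1→C gives 8>3; P2→Q gives 6>2]
(B,R,Z): not NE [P1→C gives 9>3]
(B,S,X): not NE [P1→C gives 7>5; P2→Q gives 9>0; P3→Z gives 7>5]
(B,S,Y): not NE [P1→D gives 8>7; P2→Q gives 6>2; P3→Z gives 7>5]
(B,S,Z): not NE [P2→R gives 8>1]
(C,P,X): not NE [P1→B gives 9>3; P2→R gives 7>6]
(C,P,Y): not NE [P2→S gives 9>5; P3→X gives 3>1]
(C,P,Z): not NE [P1→B gives 8>4; P2→R gives 8>4; P3→X gives 3>1]
(C,Q,X): not NE [P1→D gives 7>3; P2→R gives 7>6]
(C,Q,Y): not NE [P2→S gives 9>6; P3→X gives 4>1]
(C,Q,Z): not NE [P1→B gives 5>2; P2→R gives 8>1; P3→X gives 4>2]
(C,R,X): not NE [P1→B gives 9>5; P3→Y gives 9>5]
(C,R,Y): not NE [P2→S gives 9>5]
(C,R,Z): not NE [P3→Y gives 9>8]
(C,S,X): not NE [P2→R gives 7>3; P3→Z gives 6>2]
(C,S,Y): not NE [P1→D gives 8>6; P3→Z gives 6>0]
(C,S,Z): not NE [P1→D gives 9>0; P2→R gives 8>1]
(D,P,X): not NE [P1→B gives 9>3; P2→Q gives 7>1]
(D,P,Y): not NE [P1→C gives 7>4; P2→Q gives 5>1; P3→X gives 9>0]
(D,P,Z): not NE [P1→B gives 8>6; P2→S gives 8>6; P3→X gives 9>8]
(D,Q,X): not NE [P3→Z gives 11>9]
(D,Q,Y): not NE [P1→C gives 9>3; P3→Z gives 11>8]
(D,Q,Z): not NE [P1→B gives 5>2; P2→S gives 8>7]
(D,R,X): not NE [P1→B gives 9>8; P2→Q gives 7>5]
(D,R,Y): not NE [P1→C gives 8>1; P2→Q gives 5>1; P3→X gives 8>3]
(D,R,Z): not NE [P1→C gives 9>6; P2→S gives 8>2; P3→X gives 8>4]
(D,S,X): not NE [P1→C gives 7>4; P2→Q gives 7>4; P3→Z gives 6>3]
(D,S,Y): not NE [P2→Q gives 5>0; P3→Z gives 6>3]
(D,S,Z): NE

PSNE = {(D,S,Z)}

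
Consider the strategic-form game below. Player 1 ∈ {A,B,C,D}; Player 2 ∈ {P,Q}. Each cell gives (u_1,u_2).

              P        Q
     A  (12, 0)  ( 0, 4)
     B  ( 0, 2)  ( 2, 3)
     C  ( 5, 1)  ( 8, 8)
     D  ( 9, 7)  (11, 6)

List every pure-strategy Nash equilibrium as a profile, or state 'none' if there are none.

(A,P): not NE [P2→Q gives 4>0]
(A,Q): not NE [P1→D gives 11>0]
(B,P): not NE [P1→A gives 12>0; P2→Q gives 3>2]
(B,Q): not NE [P1→D gives 11>2]
(C,P): not NE [P1→A gives 12>5; P2→Q gives 8>1]
(C,Q): not NE [P1→D gives 11>8]
(D,P): not NE [P1→A gives 12>9]
(D,Q): not NE [P2→P gives 7>6]

Equilibria: none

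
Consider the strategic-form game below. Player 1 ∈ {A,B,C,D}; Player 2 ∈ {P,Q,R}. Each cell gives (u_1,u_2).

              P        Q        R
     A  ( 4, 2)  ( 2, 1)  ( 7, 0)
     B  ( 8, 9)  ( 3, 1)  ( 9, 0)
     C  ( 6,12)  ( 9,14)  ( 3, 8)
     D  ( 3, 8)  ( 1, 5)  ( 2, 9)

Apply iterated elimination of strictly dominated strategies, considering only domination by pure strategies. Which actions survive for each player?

Remaining: P1:{B,C} P2:{P,Q}

P1 drop A (B beats it: P:8>4 Q:3>2 R:9>7)
P1 drop D (B beats it: P:8>3 Q:3>1 R:9>2)
P2 drop R (P beats it: B:9>0 C:12>8)
P1→{B,C} P2→{P,Q}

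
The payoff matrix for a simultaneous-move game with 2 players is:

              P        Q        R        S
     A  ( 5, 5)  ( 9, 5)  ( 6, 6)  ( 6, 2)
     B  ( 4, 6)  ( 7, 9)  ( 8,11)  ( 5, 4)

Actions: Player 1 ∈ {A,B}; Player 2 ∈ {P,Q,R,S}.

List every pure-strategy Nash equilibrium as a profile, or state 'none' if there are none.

(A,P): not NE [P2→R gives 6>5]
(A,Q): not NE [P2→R gives 6>5]
(A,R): not NE [P1→B gives 8>6]
(A,S): not NE [P2→R gives 6>2]
(B,P): not NE [P1→A gives 5>4; P2→R gives 11>6]
(B,Q): not NE [P1→A gives 9>7; P2→R gives 11>9]
(B,R): NE
(B,S): not NE [P1→A gives 6>5; P2→R gives 11>4]

NE set: (B,R)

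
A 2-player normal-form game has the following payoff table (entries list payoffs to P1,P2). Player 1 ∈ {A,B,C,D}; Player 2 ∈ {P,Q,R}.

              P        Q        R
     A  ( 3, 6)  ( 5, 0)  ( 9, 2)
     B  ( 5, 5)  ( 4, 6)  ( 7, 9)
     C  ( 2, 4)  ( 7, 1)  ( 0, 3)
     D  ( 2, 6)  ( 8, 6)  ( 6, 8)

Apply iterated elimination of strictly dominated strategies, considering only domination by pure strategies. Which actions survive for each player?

P2 drop Q (R beats it: A:2>0 B:9>6 C:3>1 D:8>6)
P1 drop C (A beats it: P:3>2 R:9>0)
P1 drop D (A beats it: P:3>2 R:9>6)
P1→{A,B} P2→{P,R}

Survivors P1:{A,B} P2:{P,R}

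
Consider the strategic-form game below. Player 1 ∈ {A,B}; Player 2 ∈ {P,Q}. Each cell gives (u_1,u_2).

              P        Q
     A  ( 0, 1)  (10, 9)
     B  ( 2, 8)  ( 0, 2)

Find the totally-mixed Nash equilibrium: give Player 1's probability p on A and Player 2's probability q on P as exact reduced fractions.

P1 mixes 3/7 on A; P2 mixes 5/6 on P

P1 indiff ⇒ q·0+(1-q)·10 = q·2+(1-q)·0 ⇒ q(-2) = (1-q)(-10) ⇒ q = 5/6
P2 indiff ⇒ p·1+(1-p)·8 = p·9+(1-p)·2 ⇒ p(-8) = (1-p)(-6) ⇒ p = 3/7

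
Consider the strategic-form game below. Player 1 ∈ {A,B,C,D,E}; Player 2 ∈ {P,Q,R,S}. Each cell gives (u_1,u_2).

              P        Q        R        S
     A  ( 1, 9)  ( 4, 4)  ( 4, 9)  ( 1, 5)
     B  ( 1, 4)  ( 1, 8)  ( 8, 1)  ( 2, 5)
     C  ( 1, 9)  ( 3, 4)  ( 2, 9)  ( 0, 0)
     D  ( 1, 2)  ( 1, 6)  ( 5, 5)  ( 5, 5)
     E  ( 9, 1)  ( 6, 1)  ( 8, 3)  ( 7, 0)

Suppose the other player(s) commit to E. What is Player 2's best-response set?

P2 best: {R}

u_2(P vs E) = 1
u_2(Q vs E) = 1
u_2(R vs E) = 3
u_2(S vs E) = 0
max payoff 3 at {R}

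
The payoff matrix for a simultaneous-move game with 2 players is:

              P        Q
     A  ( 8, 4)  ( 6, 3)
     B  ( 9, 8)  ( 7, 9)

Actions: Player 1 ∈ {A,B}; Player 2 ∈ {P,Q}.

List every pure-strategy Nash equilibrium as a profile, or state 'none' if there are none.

Nash profiles: (B,Q)

(A,P): not NE [P1→B gives 9>8]
(A,Q): not NE [P1→B gives 7>6; P2→P gives 4>3]
(B,P): not NE [P2→Q gives 9>8]
(B,Q): NE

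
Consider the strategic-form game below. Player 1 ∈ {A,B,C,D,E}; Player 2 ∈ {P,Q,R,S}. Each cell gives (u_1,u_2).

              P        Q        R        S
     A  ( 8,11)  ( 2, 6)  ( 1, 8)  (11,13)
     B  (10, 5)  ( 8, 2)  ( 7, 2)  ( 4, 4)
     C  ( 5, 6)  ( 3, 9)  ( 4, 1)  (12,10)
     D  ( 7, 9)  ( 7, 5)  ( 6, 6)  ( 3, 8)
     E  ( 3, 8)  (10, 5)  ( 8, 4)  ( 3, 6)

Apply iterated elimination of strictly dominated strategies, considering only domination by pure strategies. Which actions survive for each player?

P1 drop D (B beats it: P:10>7 Q:8>7 R:7>6 S:4>3)
P2 drop Q (S beats it: A:13>6 B:4>2 C:10>9 E:6>5)
P2 drop R (P beats it: A:11>8 B:5>2 C:6>1 E:8>4)
P1 drop E (A beats it: P:8>3 S:11>3)
P1→{A,B,C} P2→{P,S}

Survivors P1:{A,B,C} P2:{P,S}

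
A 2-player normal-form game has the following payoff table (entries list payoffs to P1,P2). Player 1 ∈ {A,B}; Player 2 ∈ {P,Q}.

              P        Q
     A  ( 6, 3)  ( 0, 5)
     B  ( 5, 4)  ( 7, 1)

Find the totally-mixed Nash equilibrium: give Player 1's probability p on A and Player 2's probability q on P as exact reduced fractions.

P1 indiff ⇒ q·6+(1-q)·0 = q·5+(1-q)·7 ⇒ q(1) = (1-q)(7) ⇒ q = 7/8
P2 indiff ⇒ p·3+(1-p)·4 = p·5+(1-p)·1 ⇒ p(-2) = (1-p)(-3) ⇒ p = 3/5

p=3/5, q=7/8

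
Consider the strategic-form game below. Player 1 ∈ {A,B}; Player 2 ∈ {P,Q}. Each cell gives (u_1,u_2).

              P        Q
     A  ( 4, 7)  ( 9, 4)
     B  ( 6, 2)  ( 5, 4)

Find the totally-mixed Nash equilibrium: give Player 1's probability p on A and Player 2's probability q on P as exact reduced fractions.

P1 indiff ⇒ q·4+(1-q)·9 = q·6+(1-q)·5 ⇒ q(-2) = (1-q)(-4) ⇒ q = 2/3
P2 indiff ⇒ p·7+(1-p)·2 = p·4+(1-p)·4 ⇒ p(3) = (1-p)(2) ⇒ p = 2/5

p=2/5, q=2/3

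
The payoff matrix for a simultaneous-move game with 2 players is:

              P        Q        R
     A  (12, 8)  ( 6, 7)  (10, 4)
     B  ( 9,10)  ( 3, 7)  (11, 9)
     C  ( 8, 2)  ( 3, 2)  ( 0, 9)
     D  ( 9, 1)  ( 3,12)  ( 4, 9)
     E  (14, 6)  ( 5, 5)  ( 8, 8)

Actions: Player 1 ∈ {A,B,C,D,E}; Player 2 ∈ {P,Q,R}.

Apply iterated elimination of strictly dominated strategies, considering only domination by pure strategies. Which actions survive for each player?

P1 drop C (A beats it: P:12>8 Q:6>3 R:10>0)
P1 drop D (A beats it: P:12>9 Q:6>3 R:10>4)
P2 drop Q (P beats it: A:8>7 B:10>7 E:6>5)
P1→{A,B,E} P2→{P,R}

Remaining: P1:{A,B,E} P2:{P,R}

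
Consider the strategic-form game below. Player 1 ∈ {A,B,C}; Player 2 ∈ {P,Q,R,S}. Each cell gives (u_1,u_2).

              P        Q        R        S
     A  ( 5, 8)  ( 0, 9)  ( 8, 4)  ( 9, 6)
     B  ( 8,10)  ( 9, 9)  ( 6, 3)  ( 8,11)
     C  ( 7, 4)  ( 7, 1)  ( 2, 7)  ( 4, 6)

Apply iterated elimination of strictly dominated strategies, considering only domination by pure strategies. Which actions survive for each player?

Survivors P1:{A,B} P2:{P,Q,S}

P1 drop C (B beats it: P:8>7 Q:9>7 R:6>2 S:8>4)
P2 drop R (P beats it: A:8>4 B:10>3)
P1→{A,B} P2→{P,Q,S}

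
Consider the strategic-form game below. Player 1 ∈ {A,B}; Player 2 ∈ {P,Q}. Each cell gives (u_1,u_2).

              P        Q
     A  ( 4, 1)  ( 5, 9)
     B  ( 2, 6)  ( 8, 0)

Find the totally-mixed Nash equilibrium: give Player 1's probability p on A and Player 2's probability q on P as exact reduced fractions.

P1 indiff ⇒ q·4+(1-q)·5 = q·2+(1-q)·8 ⇒ q(2) = (1-q)(3) ⇒ q = 3/5
P2 indiff ⇒ p·1+(1-p)·6 = p·9+(1-p)·0 ⇒ p(-8) = (1-p)(-6) ⇒ p = 3/7

(p,q) = (3/7, 3/5)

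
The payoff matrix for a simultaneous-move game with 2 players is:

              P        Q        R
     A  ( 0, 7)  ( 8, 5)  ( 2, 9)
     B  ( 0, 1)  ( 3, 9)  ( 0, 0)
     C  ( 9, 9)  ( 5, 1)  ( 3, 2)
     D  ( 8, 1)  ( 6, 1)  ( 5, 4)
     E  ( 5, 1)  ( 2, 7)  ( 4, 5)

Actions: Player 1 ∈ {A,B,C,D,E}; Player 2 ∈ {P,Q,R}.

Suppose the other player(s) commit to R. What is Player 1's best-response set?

u_1(A vs R) = 2
u_1(B vs R) = 0
u_1(C vs R) = 3
u_1(D vs R) = 5
u_1(E vs R) = 4
max payoff 5 at {D}

argmax u_1 = {D}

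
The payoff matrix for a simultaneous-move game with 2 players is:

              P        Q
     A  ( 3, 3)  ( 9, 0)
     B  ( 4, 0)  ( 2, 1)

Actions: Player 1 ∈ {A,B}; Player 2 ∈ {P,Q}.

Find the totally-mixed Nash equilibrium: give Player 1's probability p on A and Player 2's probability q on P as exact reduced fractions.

P1 indiff ⇒ q·3+(1-q)·9 = q·4+(1-q)·2 ⇒ q(-1) = (1-q)(-7) ⇒ q = 7/8
P2 indiff ⇒ p·3+(1-p)·0 = p·0+(1-p)·1 ⇒ p(3) = (1-p)(1) ⇒ p = 1/4

(p,q) = (1/4, 7/8)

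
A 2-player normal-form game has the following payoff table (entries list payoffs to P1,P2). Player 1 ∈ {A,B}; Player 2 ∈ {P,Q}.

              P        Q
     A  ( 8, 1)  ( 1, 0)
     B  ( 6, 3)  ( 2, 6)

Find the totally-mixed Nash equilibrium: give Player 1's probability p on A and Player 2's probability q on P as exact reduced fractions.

P1 indiff ⇒ q·8+(1-q)·1 = q·6+(1-q)·2 ⇒ q(2) = (1-q)(1) ⇒ q = 1/3
P2 indiff ⇒ p·1+(1-p)·3 = p·0+(1-p)·6 ⇒ p(1) = (1-p)(3) ⇒ p = 3/4

(p,q) = (3/4, 1/3)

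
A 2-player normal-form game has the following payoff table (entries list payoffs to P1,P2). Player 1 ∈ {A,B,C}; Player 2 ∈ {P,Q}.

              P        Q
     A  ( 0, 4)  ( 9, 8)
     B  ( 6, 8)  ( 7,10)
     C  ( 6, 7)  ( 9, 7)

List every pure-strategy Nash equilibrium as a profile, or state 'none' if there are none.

Nash profiles: (A,Q), (C,P), (C,Q)

(A,P): not NE [P1→C gives 6>0; P2→Q gives 8>4]
(A,Q): NE
(B,P): not NE [P2→Q gives 10>8]
(B,Q): not NE [P1→C gives 9>7]
(C,P): NE
(C,Q): NE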